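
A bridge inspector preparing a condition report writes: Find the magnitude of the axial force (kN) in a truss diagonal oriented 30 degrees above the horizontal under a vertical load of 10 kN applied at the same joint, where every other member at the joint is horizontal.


At the joint, only the diagonal has a vertical component, so vertical equilibrium gives:
F * sin(30) = 10
F = 10 / sin(30)
= 10 / 0.5
= 20.0 kN

20.0 kN


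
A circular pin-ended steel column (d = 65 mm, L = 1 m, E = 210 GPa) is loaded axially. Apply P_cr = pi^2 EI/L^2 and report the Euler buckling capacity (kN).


I = pi * d^4 / 64 = 876240.51 mm^4
L = 1000.0 mm
P_cr = pi^2 * E * I / L^2
= 9.8696 * 210000.0 * 876240.51 / 1000.0^2
= 1816110.9 N = 1816.1109 kN

1816.1109 kN


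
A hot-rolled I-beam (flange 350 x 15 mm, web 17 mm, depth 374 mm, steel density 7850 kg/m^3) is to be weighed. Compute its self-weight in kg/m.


A_flanges = 2 * 350 * 15 = 10500 mm^2
A_web = (374 - 2 * 15) * 17 = 5848 mm^2
A_total = 10500 + 5848 = 16348 mm^2 = 0.016348 m^2
Weight = rho * A = 7850 * 0.016348 = 128.3318 kg/m

128.3318 kg/m


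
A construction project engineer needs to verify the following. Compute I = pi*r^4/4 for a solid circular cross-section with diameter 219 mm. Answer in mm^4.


r = d / 2 = 219 / 2 = 109.5 mm
I = pi * r^4 / 4 = pi * 109.5^4 / 4
= 112913627.02 mm^4

112913627.02 mm^4


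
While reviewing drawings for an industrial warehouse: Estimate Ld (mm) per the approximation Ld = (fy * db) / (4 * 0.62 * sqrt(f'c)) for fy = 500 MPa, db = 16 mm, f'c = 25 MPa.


Ld = (fy * db) / (4 * 0.62 * sqrt(f'c))
= (500 * 16) / (4 * 0.62 * sqrt(25))
= 8000 / 12.4
= 645.16 mm

645.16 mm


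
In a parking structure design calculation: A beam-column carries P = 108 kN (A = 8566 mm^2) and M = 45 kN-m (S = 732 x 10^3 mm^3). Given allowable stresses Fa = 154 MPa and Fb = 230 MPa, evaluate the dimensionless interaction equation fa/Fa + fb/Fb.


f_a = P / A = 108000.0 / 8566 = 12.608 MPa
f_b = M / S = 45000000.0 / 732000.0 = 61.4754 MPa
Ratio = f_a / Fa + f_b / Fb
= 12.608 / 154 + 61.4754 / 230
= 0.3492 (dimensionless)

0.3492 (dimensionless)


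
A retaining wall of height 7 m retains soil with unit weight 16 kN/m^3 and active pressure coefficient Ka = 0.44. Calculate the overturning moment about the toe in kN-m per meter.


Pa = 0.5 * Ka * gamma * H^2
= 0.5 * 0.44 * 16 * 7^2
= 172.48 kN/m
Arm = H / 3 = 7 / 3 = 2.3333 m
Mo = Pa * arm = Pa * H / 3 = 172.48 * 7 / 3 = 402.4533 kN-m/m

402.4533 kN-m/m


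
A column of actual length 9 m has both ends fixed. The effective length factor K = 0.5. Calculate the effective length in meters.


L_eff = K * L
= 0.5 * 9
= 4.5 m

4.5 m


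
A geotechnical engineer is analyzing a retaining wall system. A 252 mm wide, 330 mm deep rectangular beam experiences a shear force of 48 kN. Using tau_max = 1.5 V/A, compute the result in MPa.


A = b * h = 252 * 330 = 83160 mm^2
V = 48 kN = 48000.0 N
tau_max = 1.5 * V / A = 1.5 * 48000.0 / 83160
= 0.8658 MPa

0.8658 MPa


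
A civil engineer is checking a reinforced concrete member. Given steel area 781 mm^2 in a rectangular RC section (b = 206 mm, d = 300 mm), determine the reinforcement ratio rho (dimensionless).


rho = As / (b * d)
= 781 / (206 * 300)
= 781 / 61800
= 0.012638 (dimensionless)

0.012638 (dimensionless)


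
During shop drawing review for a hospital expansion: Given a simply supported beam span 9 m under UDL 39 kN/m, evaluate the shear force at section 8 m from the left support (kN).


R_A = w * L / 2 = 39 * 9 / 2 = 175.5 kN
V(x) = R_A - w * x = 175.5 - 39 * 8
= -136.5 kN

-136.5 kN


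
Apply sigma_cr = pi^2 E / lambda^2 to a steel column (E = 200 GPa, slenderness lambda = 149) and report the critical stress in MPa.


sigma_cr = pi^2 * E / lambda^2
= 9.8696 * 200000.0 / 149^2
= 9.8696 * 200000.0 / 22201
= 88.9113 MPa

88.9113 MPa


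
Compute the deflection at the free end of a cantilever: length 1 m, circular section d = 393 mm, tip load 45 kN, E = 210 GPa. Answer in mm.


I = pi * d^4 / 64 = pi * 393^4 / 64 = 1170954716.44 mm^4
L = 1000.0 mm, P = 45000.0 N, E = 210000.0 MPa
delta = P * L^3 / (3 * E * I)
= 45000.0 * 1000.0^3 / (3 * 210000.0 * 1170954716.44)
= 0.061 mm

0.061 mm


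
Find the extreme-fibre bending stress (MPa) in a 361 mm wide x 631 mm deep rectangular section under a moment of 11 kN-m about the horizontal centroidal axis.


I = b * h^3 / 12 = 361 * 631^3 / 12 = 7558124362.58 mm^4
y = h / 2 = 631 / 2 = 315.5 mm
M = 11 kN-m = 11000000.0 N-mm
sigma = M * y / I = 11000000.0 * 315.5 / 7558124362.58
= 0.46 MPa

0.46 MPa


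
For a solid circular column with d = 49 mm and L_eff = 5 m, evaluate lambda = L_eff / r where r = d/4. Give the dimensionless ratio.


Radius of gyration r = d / 4 = 49 / 4 = 12.25 mm
L_eff = 5000.0 mm
Slenderness ratio = L / r = 5000.0 / 12.25 = 408.16 (dimensionless)

408.16 (dimensionless)


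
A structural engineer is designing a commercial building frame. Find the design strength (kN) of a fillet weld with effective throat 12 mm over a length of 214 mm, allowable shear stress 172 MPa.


Strength = throat * length * allowable stress
= 12 * 214 * 172 N
= 441696 N
= 441.7 kN

441.7 kN


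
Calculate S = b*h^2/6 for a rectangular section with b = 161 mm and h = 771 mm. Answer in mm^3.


S = b * h^2 / 6
= 161 * 771^2 / 6
= 161 * 594441 / 6
= 15950833.5 mm^3

15950833.5 mm^3


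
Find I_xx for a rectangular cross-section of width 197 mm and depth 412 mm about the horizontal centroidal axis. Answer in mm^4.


I = b * h^3 / 12
= 197 * 412^3 / 12
= 197 * 69934528 / 12
= 1148091834.67 mm^4

1148091834.67 mm^4


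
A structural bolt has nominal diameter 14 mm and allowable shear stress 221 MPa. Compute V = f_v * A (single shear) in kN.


A = pi * d^2 / 4 = pi * 14^2 / 4 = 153.938 mm^2
V = f_v * A / 1000 = 221 * 153.938 / 1000
= 34.0203 kN

34.0203 kN


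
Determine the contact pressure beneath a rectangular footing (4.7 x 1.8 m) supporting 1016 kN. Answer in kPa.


A = 4.7 * 1.8 = 8.46 m^2
q = P / A = 1016 / 8.46
= 120.0946 kPa

120.0946 kPa


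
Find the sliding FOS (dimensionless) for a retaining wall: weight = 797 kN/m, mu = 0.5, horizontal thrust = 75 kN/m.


Resisting force = mu * W = 0.5 * 797 = 398.5 kN/m
FOS = Resisting / Driving = 398.5 / 75
= 5.3133 (dimensionless)

5.3133 (dimensionless)


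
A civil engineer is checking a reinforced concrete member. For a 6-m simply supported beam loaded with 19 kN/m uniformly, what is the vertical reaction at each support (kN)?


Total load = w * L = 19 * 6 = 114 kN
By symmetry, each reaction R = total / 2 = 114 / 2 = 57.0 kN

57.0 kN


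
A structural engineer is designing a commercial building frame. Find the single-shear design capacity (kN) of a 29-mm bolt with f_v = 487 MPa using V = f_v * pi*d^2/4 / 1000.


A = pi * d^2 / 4 = pi * 29^2 / 4 = 660.5199 mm^2
V = f_v * A / 1000 = 487 * 660.5199 / 1000
= 321.6732 kN

321.6732 kN


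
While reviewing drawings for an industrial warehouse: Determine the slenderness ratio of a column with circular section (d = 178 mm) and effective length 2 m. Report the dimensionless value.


Radius of gyration r = d / 4 = 178 / 4 = 44.5 mm
L_eff = 2000.0 mm
Slenderness ratio = L / r = 2000.0 / 44.5 = 44.94 (dimensionless)

44.94 (dimensionless)


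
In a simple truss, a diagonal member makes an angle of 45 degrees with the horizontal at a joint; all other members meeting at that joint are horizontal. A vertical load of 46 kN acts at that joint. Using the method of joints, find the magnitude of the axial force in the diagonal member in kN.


At the joint, only the diagonal has a vertical component, so vertical equilibrium gives:
F * sin(45) = 46
F = 46 / sin(45)
= 46 / 0.707107
= 65.05 kN

65.05 kN


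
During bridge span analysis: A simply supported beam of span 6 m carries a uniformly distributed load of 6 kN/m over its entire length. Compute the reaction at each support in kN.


Total load = w * L = 6 * 6 = 36 kN
By symmetry, each reaction R = total / 2 = 36 / 2 = 18.0 kN

18.0 kN


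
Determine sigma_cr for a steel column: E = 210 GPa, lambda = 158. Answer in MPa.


sigma_cr = pi^2 * E / lambda^2
= 9.8696 * 210000.0 / 158^2
= 9.8696 * 210000.0 / 24964
= 83.0242 MPa

83.0242 MPa


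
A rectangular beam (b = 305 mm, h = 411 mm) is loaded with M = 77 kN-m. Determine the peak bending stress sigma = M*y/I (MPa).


I = b * h^3 / 12 = 305 * 411^3 / 12 = 1764590996.25 mm^4
y = h / 2 = 411 / 2 = 205.5 mm
M = 77 kN-m = 77000000.0 N-mm
sigma = M * y / I = 77000000.0 * 205.5 / 1764590996.25
= 8.97 MPa

8.97 MPa


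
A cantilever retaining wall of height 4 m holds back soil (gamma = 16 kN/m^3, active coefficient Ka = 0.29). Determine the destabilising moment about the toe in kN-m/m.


Pa = 0.5 * Ka * gamma * H^2
= 0.5 * 0.29 * 16 * 4^2
= 37.12 kN/m
Arm = H / 3 = 4 / 3 = 1.3333 m
Mo = Pa * arm = Pa * H / 3 = 37.12 * 4 / 3 = 49.4933 kN-m/m

49.4933 kN-m/m


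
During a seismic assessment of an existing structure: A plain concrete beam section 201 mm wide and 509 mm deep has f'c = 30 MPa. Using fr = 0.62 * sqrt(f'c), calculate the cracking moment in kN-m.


fr = 0.62 * sqrt(30) = 0.62 * 5.4772 = 3.3959 MPa
I = 201 * 509^3 / 12 = 2208859835.75 mm^4
y_t = 254.5 mm
M_cr = fr * I / y_t = 3.3959 * 2208859835.75 / 254.5 N-mm
= 29.4736 kN-m

29.4736 kN-m


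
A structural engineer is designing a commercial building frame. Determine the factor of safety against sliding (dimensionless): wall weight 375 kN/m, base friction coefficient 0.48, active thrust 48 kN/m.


Resisting force = mu * W = 0.48 * 375 = 180.0 kN/m
FOS = Resisting / Driving = 180.0 / 48
= 3.75 (dimensionless)

3.75 (dimensionless)


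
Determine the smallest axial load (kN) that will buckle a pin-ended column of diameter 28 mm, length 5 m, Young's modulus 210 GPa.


I = pi * d^4 / 64 = 30171.86 mm^4
L = 5000.0 mm
P_cr = pi^2 * E * I / L^2
= 9.8696 * 210000.0 * 30171.86 / 5000.0^2
= 2501.39 N = 2.5014 kN

2.5014 kN


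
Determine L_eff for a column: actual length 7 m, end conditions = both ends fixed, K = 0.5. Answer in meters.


L_eff = K * L
= 0.5 * 7
= 3.5 m

3.5 m


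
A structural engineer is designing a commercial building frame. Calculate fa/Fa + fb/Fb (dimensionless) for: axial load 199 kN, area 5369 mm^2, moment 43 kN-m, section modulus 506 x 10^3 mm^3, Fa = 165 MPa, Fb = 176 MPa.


f_a = P / A = 199000.0 / 5369 = 37.0646 MPa
f_b = M / S = 43000000.0 / 506000.0 = 84.9802 MPa
Ratio = f_a / Fa + f_b / Fb
= 37.0646 / 165 + 84.9802 / 176
= 0.7075 (dimensionless)

0.7075 (dimensionless)


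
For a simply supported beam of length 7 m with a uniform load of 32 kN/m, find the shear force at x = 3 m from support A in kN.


R_A = w * L / 2 = 32 * 7 / 2 = 112.0 kN
V(x) = R_A - w * x = 112.0 - 32 * 3
= 16.0 kN

16.0 kN


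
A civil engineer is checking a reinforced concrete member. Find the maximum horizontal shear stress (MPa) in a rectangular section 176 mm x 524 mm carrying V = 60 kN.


A = b * h = 176 * 524 = 92224 mm^2
V = 60 kN = 60000.0 N
tau_max = 1.5 * V / A = 1.5 * 60000.0 / 92224
= 0.9759 MPa

0.9759 MPa


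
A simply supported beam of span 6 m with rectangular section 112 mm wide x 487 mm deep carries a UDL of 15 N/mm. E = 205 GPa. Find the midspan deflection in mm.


I = 112 * 487^3 / 12 = 1078012161.33 mm^4
L = 6000.0 mm, w = 15 N/mm, E = 205000.0 MPa
delta = 5 * w * L^4 / (384 * E * I)
= 5 * 15 * 6000.0^4 / (384 * 205000.0 * 1078012161.33)
= 1.1454 mm

1.1454 mm


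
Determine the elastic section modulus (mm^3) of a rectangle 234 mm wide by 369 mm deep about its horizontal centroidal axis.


S = b * h^2 / 6
= 234 * 369^2 / 6
= 234 * 136161 / 6
= 5310279.0 mm^3

5310279.0 mm^3


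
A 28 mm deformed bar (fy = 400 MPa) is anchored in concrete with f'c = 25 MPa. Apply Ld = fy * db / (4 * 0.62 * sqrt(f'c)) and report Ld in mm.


Ld = (fy * db) / (4 * 0.62 * sqrt(f'c))
= (400 * 28) / (4 * 0.62 * sqrt(25))
= 11200 / 12.4
= 903.23 mm

903.23 mm


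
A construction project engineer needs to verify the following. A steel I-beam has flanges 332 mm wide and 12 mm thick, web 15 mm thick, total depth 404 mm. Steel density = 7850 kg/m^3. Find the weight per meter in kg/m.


A_flanges = 2 * 332 * 12 = 7968 mm^2
A_web = (404 - 2 * 12) * 15 = 5700 mm^2
A_total = 7968 + 5700 = 13668 mm^2 = 0.013668 m^2
Weight = rho * A = 7850 * 0.013668 = 107.2938 kg/m

107.2938 kg/m


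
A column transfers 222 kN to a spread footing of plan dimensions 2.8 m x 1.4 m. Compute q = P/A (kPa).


A = 2.8 * 1.4 = 3.92 m^2
q = P / A = 222 / 3.92
= 56.6327 kPa

56.6327 kPa


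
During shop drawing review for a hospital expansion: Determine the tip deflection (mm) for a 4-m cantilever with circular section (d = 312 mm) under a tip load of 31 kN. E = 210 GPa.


I = pi * d^4 / 64 = pi * 312^4 / 64 = 465144912.01 mm^4
L = 4000.0 mm, P = 31000.0 N, E = 210000.0 MPa
delta = P * L^3 / (3 * E * I)
= 31000.0 * 4000.0^3 / (3 * 210000.0 * 465144912.01)
= 6.7704 mm

6.7704 mm


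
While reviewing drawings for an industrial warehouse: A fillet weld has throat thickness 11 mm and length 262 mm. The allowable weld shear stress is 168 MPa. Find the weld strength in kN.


Strength = throat * length * allowable stress
= 11 * 262 * 168 N
= 484176 N
= 484.18 kN

484.18 kN


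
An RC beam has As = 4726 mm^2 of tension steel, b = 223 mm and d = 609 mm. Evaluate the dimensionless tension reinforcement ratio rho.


rho = As / (b * d)
= 4726 / (223 * 609)
= 4726 / 135807
= 0.034799 (dimensionless)

0.034799 (dimensionless)


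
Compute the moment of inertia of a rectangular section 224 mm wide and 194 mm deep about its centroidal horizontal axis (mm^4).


I = b * h^3 / 12
= 224 * 194^3 / 12
= 224 * 7301384 / 12
= 136292501.33 mm^4

136292501.33 mm^4


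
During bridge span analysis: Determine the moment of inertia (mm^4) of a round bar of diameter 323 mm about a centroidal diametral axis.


r = d / 2 = 323 / 2 = 161.5 mm
I = pi * r^4 / 4 = pi * 161.5^4 / 4
= 534293619.67 mm^4

534293619.67 mm^4


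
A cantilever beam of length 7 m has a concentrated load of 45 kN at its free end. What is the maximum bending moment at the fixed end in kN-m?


For a cantilever with a point load at the free end:
M_max = P * L = 45 * 7 = 315 kN-m

315 kN-m


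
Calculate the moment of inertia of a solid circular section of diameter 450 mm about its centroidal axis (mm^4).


r = d / 2 = 450 / 2 = 225.0 mm
I = pi * r^4 / 4 = pi * 225.0^4 / 4
= 2012889589.86 mm^4

2012889589.86 mm^4


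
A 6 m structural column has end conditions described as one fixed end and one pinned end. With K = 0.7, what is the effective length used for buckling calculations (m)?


L_eff = K * L
= 0.7 * 6
= 4.2 m

4.2 m


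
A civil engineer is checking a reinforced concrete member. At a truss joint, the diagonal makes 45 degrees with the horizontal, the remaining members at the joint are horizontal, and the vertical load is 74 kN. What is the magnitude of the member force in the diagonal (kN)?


At the joint, only the diagonal has a vertical component, so vertical equilibrium gives:
F * sin(45) = 74
F = 74 / sin(45)
= 74 / 0.707107
= 104.65 kN

104.65 kN


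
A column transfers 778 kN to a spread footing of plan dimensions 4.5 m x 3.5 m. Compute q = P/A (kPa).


A = 4.5 * 3.5 = 15.75 m^2
q = P / A = 778 / 15.75
= 49.3968 kPa

49.3968 kPa


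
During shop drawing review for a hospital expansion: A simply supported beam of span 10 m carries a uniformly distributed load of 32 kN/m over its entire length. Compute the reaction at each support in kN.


Total load = w * L = 32 * 10 = 320 kN
By symmetry, each reaction R = total / 2 = 320 / 2 = 160.0 kN

160.0 kN


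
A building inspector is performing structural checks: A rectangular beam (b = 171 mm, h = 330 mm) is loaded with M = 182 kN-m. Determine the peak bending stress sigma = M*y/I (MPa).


I = b * h^3 / 12 = 171 * 330^3 / 12 = 512102250.0 mm^4
y = h / 2 = 330 / 2 = 165.0 mm
M = 182 kN-m = 182000000.0 N-mm
sigma = M * y / I = 182000000.0 * 165.0 / 512102250.0
= 58.64 MPa

58.64 MPa


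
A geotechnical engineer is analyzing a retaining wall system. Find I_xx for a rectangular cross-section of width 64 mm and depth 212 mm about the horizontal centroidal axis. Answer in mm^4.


I = b * h^3 / 12
= 64 * 212^3 / 12
= 64 * 9528128 / 12
= 50816682.67 mm^4

50816682.67 mm^4


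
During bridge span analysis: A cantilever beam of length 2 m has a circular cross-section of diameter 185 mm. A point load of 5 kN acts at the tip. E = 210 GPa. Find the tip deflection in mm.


I = pi * d^4 / 64 = pi * 185^4 / 64 = 57498539.35 mm^4
L = 2000.0 mm, P = 5000.0 N, E = 210000.0 MPa
delta = P * L^3 / (3 * E * I)
= 5000.0 * 2000.0^3 / (3 * 210000.0 * 57498539.35)
= 1.1042 mm

1.1042 mm


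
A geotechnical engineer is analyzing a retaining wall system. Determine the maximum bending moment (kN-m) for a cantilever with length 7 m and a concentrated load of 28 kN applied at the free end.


For a cantilever with a point load at the free end:
M_max = P * L = 28 * 7 = 196 kN-m

196 kN-m


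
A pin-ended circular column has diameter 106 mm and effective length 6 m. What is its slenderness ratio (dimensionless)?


Radius of gyration r = d / 4 = 106 / 4 = 26.5 mm
L_eff = 6000.0 mm
Slenderness ratio = L / r = 6000.0 / 26.5 = 226.42 (dimensionless)

226.42 (dimensionless)


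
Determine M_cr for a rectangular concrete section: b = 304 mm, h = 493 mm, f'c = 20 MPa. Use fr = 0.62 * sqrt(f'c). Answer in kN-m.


fr = 0.62 * sqrt(20) = 0.62 * 4.4721 = 2.7727 MPa
I = 304 * 493^3 / 12 = 3035519977.33 mm^4
y_t = 246.5 mm
M_cr = fr * I / y_t = 2.7727 * 3035519977.33 / 246.5 N-mm
= 34.1447 kN-m

34.1447 kN-m


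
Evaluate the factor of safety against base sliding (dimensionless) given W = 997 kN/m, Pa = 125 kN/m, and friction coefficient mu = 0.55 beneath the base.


Resisting force = mu * W = 0.55 * 997 = 548.35 kN/m
FOS = Resisting / Driving = 548.35 / 125
= 4.3868 (dimensionless)

4.3868 (dimensionless)


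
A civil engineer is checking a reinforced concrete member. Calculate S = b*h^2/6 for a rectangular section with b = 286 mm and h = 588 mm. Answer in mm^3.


S = b * h^2 / 6
= 286 * 588^2 / 6
= 286 * 345744 / 6
= 16480464.0 mm^3

16480464.0 mm^3


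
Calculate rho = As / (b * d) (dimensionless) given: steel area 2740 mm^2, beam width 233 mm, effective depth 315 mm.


rho = As / (b * d)
= 2740 / (233 * 315)
= 2740 / 73395
= 0.037332 (dimensionless)

0.037332 (dimensionless)


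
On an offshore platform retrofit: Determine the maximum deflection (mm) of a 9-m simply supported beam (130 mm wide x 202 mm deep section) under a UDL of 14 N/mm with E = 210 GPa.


I = 130 * 202^3 / 12 = 89292753.33 mm^4
L = 9000.0 mm, w = 14 N/mm, E = 210000.0 MPa
delta = 5 * w * L^4 / (384 * E * I)
= 5 * 14 * 9000.0^4 / (384 * 210000.0 * 89292753.33)
= 63.7825 mm

63.7825 mm


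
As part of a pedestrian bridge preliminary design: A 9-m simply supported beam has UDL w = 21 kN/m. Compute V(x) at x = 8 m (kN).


R_A = w * L / 2 = 21 * 9 / 2 = 94.5 kN
V(x) = R_A - w * x = 94.5 - 21 * 8
= -73.5 kN

-73.5 kN


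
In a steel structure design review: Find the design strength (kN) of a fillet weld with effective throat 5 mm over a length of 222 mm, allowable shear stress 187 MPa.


Strength = throat * length * allowable stress
= 5 * 222 * 187 N
= 207570 N
= 207.57 kN

207.57 kN


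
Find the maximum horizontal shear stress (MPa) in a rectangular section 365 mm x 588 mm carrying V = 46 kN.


A = b * h = 365 * 588 = 214620 mm^2
V = 46 kN = 46000.0 N
tau_max = 1.5 * V / A = 1.5 * 46000.0 / 214620
= 0.3215 MPa

0.3215 MPa


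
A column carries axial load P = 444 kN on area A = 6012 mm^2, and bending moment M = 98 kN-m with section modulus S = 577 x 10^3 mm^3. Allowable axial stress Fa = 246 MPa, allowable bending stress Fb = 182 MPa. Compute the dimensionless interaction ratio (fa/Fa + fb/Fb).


f_a = P / A = 444000.0 / 6012 = 73.8523 MPa
f_b = M / S = 98000000.0 / 577000.0 = 169.844 MPa
Ratio = f_a / Fa + f_b / Fb
= 73.8523 / 246 + 169.844 / 182
= 1.2334 (dimensionless)

1.2334 (dimensionless)


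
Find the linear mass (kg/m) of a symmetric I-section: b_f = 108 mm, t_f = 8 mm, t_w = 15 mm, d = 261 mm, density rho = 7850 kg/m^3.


A_flanges = 2 * 108 * 8 = 1728 mm^2
A_web = (261 - 2 * 8) * 15 = 3675 mm^2
A_total = 1728 + 3675 = 5403 mm^2 = 0.005403 m^2
Weight = rho * A = 7850 * 0.005403 = 42.4136 kg/m

42.4136 kg/m


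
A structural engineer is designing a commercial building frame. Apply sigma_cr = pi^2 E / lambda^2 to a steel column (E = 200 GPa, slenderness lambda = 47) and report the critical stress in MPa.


sigma_cr = pi^2 * E / lambda^2
= 9.8696 * 200000.0 / 47^2
= 9.8696 * 200000.0 / 2209
= 893.5812 MPa

893.5812 MPa


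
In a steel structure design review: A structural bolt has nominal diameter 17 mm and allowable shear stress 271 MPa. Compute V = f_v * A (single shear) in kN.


A = pi * d^2 / 4 = pi * 17^2 / 4 = 226.9801 mm^2
V = f_v * A / 1000 = 271 * 226.9801 / 1000
= 61.5116 kN

61.5116 kN


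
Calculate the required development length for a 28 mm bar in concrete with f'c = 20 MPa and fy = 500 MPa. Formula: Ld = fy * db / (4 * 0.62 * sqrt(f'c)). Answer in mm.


Ld = (fy * db) / (4 * 0.62 * sqrt(f'c))
= (500 * 28) / (4 * 0.62 * sqrt(20))
= 14000 / 11.0909
= 1262.3 mm

1262.3 mm


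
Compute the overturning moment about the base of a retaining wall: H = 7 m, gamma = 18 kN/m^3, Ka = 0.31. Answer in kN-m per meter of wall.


Pa = 0.5 * Ka * gamma * H^2
= 0.5 * 0.31 * 18 * 7^2
= 136.71 kN/m
Arm = H / 3 = 7 / 3 = 2.3333 m
Mo = Pa * arm = Pa * H / 3 = 136.71 * 7 / 3 = 318.99 kN-m/m

318.99 kN-m/m


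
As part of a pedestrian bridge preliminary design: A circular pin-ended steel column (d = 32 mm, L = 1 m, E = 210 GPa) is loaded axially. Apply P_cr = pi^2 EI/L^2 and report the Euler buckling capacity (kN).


I = pi * d^4 / 64 = 51471.85 mm^4
L = 1000.0 mm
P_cr = pi^2 * E * I / L^2
= 9.8696 * 210000.0 * 51471.85 / 1000.0^2
= 106681.44 N = 106.6814 kN

106.6814 kN


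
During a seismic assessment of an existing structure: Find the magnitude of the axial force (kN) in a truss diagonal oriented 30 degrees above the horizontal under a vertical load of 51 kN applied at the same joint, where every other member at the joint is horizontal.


At the joint, only the diagonal has a vertical component, so vertical equilibrium gives:
F * sin(30) = 51
F = 51 / sin(30)
= 51 / 0.5
= 102.0 kN

102.0 kN


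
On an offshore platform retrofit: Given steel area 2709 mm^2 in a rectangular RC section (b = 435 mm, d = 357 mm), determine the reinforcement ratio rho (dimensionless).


rho = As / (b * d)
= 2709 / (435 * 357)
= 2709 / 155295
= 0.017444 (dimensionless)

0.017444 (dimensionless)


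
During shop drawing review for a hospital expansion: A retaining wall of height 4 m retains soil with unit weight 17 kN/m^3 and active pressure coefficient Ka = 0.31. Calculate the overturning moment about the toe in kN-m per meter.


Pa = 0.5 * Ka * gamma * H^2
= 0.5 * 0.31 * 17 * 4^2
= 42.16 kN/m
Arm = H / 3 = 4 / 3 = 1.3333 m
Mo = Pa * arm = Pa * H / 3 = 42.16 * 4 / 3 = 56.2133 kN-m/m

56.2133 kN-m/m


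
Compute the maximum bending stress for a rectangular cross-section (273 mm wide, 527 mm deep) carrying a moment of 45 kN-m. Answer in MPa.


I = b * h^3 / 12 = 273 * 527^3 / 12 = 3329762413.25 mm^4
y = h / 2 = 527 / 2 = 263.5 mm
M = 45 kN-m = 45000000.0 N-mm
sigma = M * y / I = 45000000.0 * 263.5 / 3329762413.25
= 3.56 MPa

3.56 MPa


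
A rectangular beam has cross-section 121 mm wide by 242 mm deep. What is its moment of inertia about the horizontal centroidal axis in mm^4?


I = b * h^3 / 12
= 121 * 242^3 / 12
= 121 * 14172488 / 12
= 142905920.67 mm^4

142905920.67 mm^4


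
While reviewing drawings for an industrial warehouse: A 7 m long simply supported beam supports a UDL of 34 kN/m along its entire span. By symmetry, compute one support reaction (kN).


Total load = w * L = 34 * 7 = 238 kN
By symmetry, each reaction R = total / 2 = 238 / 2 = 119.0 kN

119.0 kN


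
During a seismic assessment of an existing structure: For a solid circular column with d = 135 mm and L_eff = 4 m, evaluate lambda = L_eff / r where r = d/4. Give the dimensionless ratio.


Radius of gyration r = d / 4 = 135 / 4 = 33.75 mm
L_eff = 4000.0 mm
Slenderness ratio = L / r = 4000.0 / 33.75 = 118.52 (dimensionless)

118.52 (dimensionless)


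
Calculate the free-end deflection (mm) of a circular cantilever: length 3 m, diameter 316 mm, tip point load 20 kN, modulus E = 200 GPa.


I = pi * d^4 / 64 = pi * 316^4 / 64 = 489461153.31 mm^4
L = 3000.0 mm, P = 20000.0 N, E = 200000.0 MPa
delta = P * L^3 / (3 * E * I)
= 20000.0 * 3000.0^3 / (3 * 200000.0 * 489461153.31)
= 1.8388 mm

1.8388 mm


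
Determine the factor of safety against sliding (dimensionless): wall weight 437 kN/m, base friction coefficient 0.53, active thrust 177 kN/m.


Resisting force = mu * W = 0.53 * 437 = 231.61 kN/m
FOS = Resisting / Driving = 231.61 / 177
= 1.3085 (dimensionless)

1.3085 (dimensionless)


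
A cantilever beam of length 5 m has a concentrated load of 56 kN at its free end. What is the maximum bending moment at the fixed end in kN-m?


For a cantilever with a point load at the free end:
M_max = P * L = 56 * 5 = 280 kN-m

280 kN-m


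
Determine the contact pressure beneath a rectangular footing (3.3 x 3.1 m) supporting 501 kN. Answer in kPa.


A = 3.3 * 3.1 = 10.23 m^2
q = P / A = 501 / 10.23
= 48.9736 kPa

48.9736 kPa


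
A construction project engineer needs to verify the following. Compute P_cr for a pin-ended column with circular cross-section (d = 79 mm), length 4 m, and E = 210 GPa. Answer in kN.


I = pi * d^4 / 64 = 1911957.63 mm^4
L = 4000.0 mm
P_cr = pi^2 * E * I / L^2
= 9.8696 * 210000.0 * 1911957.63 / 4000.0^2
= 247672.23 N = 247.6722 kN

247.6722 kN


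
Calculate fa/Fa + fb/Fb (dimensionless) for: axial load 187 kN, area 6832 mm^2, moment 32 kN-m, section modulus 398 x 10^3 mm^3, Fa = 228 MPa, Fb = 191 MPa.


f_a = P / A = 187000.0 / 6832 = 27.3712 MPa
f_b = M / S = 32000000.0 / 398000.0 = 80.402 MPa
Ratio = f_a / Fa + f_b / Fb
= 27.3712 / 228 + 80.402 / 191
= 0.541 (dimensionless)

0.541 (dimensionless)


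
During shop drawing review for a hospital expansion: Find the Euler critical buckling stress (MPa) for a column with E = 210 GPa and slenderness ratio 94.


sigma_cr = pi^2 * E / lambda^2
= 9.8696 * 210000.0 / 94^2
= 9.8696 * 210000.0 / 8836
= 234.5651 MPa

234.5651 MPa


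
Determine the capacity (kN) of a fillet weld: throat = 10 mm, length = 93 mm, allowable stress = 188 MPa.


Strength = throat * length * allowable stress
= 10 * 93 * 188 N
= 174840 N
= 174.84 kN

174.84 kN


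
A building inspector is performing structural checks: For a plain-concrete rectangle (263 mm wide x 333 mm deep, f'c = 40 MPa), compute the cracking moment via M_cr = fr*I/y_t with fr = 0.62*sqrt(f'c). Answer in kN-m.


fr = 0.62 * sqrt(40) = 0.62 * 6.3246 = 3.9212 MPa
I = 263 * 333^3 / 12 = 809295644.25 mm^4
y_t = 166.5 mm
M_cr = fr * I / y_t = 3.9212 * 809295644.25 / 166.5 N-mm
= 19.0596 kN-m

19.0596 kN-m


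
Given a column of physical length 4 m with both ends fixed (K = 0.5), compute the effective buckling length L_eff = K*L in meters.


L_eff = K * L
= 0.5 * 4
= 2.0 m

2.0 m


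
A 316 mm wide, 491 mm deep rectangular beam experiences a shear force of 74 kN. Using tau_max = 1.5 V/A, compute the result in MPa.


A = b * h = 316 * 491 = 155156 mm^2
V = 74 kN = 74000.0 N
tau_max = 1.5 * V / A = 1.5 * 74000.0 / 155156
= 0.7154 MPa

0.7154 MPa


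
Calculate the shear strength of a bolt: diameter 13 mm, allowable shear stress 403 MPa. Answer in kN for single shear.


A = pi * d^2 / 4 = pi * 13^2 / 4 = 132.7323 mm^2
V = f_v * A / 1000 = 403 * 132.7323 / 1000
= 53.4911 kN

53.4911 kN


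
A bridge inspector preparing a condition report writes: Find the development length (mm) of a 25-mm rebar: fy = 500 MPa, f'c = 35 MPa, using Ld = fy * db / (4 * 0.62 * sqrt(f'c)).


Ld = (fy * db) / (4 * 0.62 * sqrt(f'c))
= (500 * 25) / (4 * 0.62 * sqrt(35))
= 12500 / 14.6719
= 851.97 mm

851.97 mm


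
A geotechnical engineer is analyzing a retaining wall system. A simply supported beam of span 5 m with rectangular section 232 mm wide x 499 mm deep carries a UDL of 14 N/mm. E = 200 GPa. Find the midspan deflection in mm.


I = 232 * 499^3 / 12 = 2402195647.33 mm^4
L = 5000.0 mm, w = 14 N/mm, E = 200000.0 MPa
delta = 5 * w * L^4 / (384 * E * I)
= 5 * 14 * 5000.0^4 / (384 * 200000.0 * 2402195647.33)
= 0.2371 mm

0.2371 mm


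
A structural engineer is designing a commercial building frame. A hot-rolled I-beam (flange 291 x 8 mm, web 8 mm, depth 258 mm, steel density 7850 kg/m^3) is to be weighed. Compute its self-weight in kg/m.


A_flanges = 2 * 291 * 8 = 4656 mm^2
A_web = (258 - 2 * 8) * 8 = 1936 mm^2
A_total = 4656 + 1936 = 6592 mm^2 = 0.006592 m^2
Weight = rho * A = 7850 * 0.006592 = 51.7472 kg/m

51.7472 kg/m


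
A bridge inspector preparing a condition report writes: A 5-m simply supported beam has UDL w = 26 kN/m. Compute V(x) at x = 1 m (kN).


R_A = w * L / 2 = 26 * 5 / 2 = 65.0 kN
V(x) = R_A - w * x = 65.0 - 26 * 1
= 39.0 kN

39.0 kN


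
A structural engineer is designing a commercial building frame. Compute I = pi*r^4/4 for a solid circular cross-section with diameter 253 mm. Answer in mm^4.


r = d / 2 = 253 / 2 = 126.5 mm
I = pi * r^4 / 4 = pi * 126.5^4 / 4
= 201118482.47 mm^4

201118482.47 mm^4


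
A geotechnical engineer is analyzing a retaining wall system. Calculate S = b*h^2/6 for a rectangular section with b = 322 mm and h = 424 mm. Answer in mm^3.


S = b * h^2 / 6
= 322 * 424^2 / 6
= 322 * 179776 / 6
= 9647978.67 mm^3

9647978.67 mm^3


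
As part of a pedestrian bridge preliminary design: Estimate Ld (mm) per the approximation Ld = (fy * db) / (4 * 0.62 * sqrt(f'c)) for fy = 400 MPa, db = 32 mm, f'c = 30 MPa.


Ld = (fy * db) / (4 * 0.62 * sqrt(f'c))
= (400 * 32) / (4 * 0.62 * sqrt(30))
= 12800 / 13.5835
= 942.32 mm

942.32 mm


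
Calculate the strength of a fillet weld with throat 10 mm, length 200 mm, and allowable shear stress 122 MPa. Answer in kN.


Strength = throat * length * allowable stress
= 10 * 200 * 122 N
= 244000 N
= 244.0 kN

244.0 kN


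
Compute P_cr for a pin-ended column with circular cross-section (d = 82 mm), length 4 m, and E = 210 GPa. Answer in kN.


I = pi * d^4 / 64 = 2219347.5 mm^4
L = 4000.0 mm
P_cr = pi^2 * E * I / L^2
= 9.8696 * 210000.0 * 2219347.5 / 4000.0^2
= 287491.07 N = 287.4911 kN

287.4911 kN


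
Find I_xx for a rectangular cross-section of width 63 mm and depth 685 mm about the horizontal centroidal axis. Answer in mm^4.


I = b * h^3 / 12
= 63 * 685^3 / 12
= 63 * 321419125 / 12
= 1687450406.25 mm^4

1687450406.25 mm^4


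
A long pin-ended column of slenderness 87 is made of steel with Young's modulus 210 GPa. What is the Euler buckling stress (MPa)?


sigma_cr = pi^2 * E / lambda^2
= 9.8696 * 210000.0 / 87^2
= 9.8696 * 210000.0 / 7569
= 273.8297 MPa

273.8297 MPa


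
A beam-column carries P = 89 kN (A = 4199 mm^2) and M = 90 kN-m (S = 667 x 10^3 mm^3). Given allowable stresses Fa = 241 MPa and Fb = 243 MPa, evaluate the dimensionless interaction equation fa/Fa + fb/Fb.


f_a = P / A = 89000.0 / 4199 = 21.1955 MPa
f_b = M / S = 90000000.0 / 667000.0 = 134.9325 MPa
Ratio = f_a / Fa + f_b / Fb
= 21.1955 / 241 + 134.9325 / 243
= 0.6432 (dimensionless)

0.6432 (dimensionless)


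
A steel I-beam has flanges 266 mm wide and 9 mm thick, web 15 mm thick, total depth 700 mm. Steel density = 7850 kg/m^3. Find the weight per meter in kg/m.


A_flanges = 2 * 266 * 9 = 4788 mm^2
A_web = (700 - 2 * 9) * 15 = 10230 mm^2
A_total = 4788 + 10230 = 15018 mm^2 = 0.015018 m^2
Weight = rho * A = 7850 * 0.015018 = 117.8913 kg/m

117.8913 kg/m


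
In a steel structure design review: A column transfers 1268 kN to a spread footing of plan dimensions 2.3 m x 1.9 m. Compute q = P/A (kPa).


A = 2.3 * 1.9 = 4.37 m^2
q = P / A = 1268 / 4.37
= 290.1602 kPa

290.1602 kPa


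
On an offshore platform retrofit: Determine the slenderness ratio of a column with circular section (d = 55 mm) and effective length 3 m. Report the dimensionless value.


Radius of gyration r = d / 4 = 55 / 4 = 13.75 mm
L_eff = 3000.0 mm
Slenderness ratio = L / r = 3000.0 / 13.75 = 218.18 (dimensionless)

218.18 (dimensionless)


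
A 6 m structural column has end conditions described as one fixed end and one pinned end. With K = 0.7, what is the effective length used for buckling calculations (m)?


L_eff = K * L
= 0.7 * 6
= 4.2 m

4.2 m


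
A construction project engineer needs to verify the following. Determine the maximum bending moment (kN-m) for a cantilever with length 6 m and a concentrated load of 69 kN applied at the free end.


For a cantilever with a point load at the free end:
M_max = P * L = 69 * 6 = 414 kN-m

414 kN-m


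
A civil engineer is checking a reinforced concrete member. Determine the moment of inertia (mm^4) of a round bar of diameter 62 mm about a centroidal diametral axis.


r = d / 2 = 62 / 2 = 31.0 mm
I = pi * r^4 / 4 = pi * 31.0^4 / 4
= 725331.7 mm^4

725331.7 mm^4


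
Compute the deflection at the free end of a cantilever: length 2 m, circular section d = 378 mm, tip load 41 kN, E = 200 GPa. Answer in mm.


I = pi * d^4 / 64 = pi * 378^4 / 64 = 1002160077.64 mm^4
L = 2000.0 mm, P = 41000.0 N, E = 200000.0 MPa
delta = P * L^3 / (3 * E * I)
= 41000.0 * 2000.0^3 / (3 * 200000.0 * 1002160077.64)
= 0.5455 mm

0.5455 mm


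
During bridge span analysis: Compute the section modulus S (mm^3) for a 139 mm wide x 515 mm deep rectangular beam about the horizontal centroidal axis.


S = b * h^2 / 6
= 139 * 515^2 / 6
= 139 * 265225 / 6
= 6144379.17 mm^3

6144379.17 mm^3


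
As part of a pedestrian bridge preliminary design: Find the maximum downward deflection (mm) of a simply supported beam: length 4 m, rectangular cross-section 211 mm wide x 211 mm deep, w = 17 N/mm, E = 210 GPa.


I = 211 * 211^3 / 12 = 165176620.08 mm^4
L = 4000.0 mm, w = 17 N/mm, E = 210000.0 MPa
delta = 5 * w * L^4 / (384 * E * I)
= 5 * 17 * 4000.0^4 / (384 * 210000.0 * 165176620.08)
= 1.6337 mm

1.6337 mm


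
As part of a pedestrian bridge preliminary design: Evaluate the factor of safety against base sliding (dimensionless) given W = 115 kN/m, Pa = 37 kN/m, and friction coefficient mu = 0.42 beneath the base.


Resisting force = mu * W = 0.42 * 115 = 48.3 kN/m
FOS = Resisting / Driving = 48.3 / 37
= 1.3054 (dimensionless)

1.3054 (dimensionless)


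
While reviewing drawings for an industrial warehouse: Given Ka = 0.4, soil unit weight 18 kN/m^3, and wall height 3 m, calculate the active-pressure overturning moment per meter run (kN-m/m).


Pa = 0.5 * Ka * gamma * H^2
= 0.5 * 0.4 * 18 * 3^2
= 32.4 kN/m
Arm = H / 3 = 3 / 3 = 1.0 m
Mo = Pa * arm = Pa * H / 3 = 32.4 * 3 / 3 = 32.4 kN-m/m

32.4 kN-m/m


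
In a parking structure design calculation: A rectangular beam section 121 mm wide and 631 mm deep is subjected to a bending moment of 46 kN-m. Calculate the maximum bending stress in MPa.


I = b * h^3 / 12 = 121 * 631^3 / 12 = 2533332542.58 mm^4
y = h / 2 = 631 / 2 = 315.5 mm
M = 46 kN-m = 46000000.0 N-mm
sigma = M * y / I = 46000000.0 * 315.5 / 2533332542.58
= 5.73 MPa

5.73 MPa


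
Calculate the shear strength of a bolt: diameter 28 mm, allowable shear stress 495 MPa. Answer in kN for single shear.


A = pi * d^2 / 4 = pi * 28^2 / 4 = 615.7522 mm^2
V = f_v * A / 1000 = 495 * 615.7522 / 1000
= 304.7973 kN

304.7973 kN


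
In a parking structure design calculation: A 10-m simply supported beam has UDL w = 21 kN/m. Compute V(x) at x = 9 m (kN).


R_A = w * L / 2 = 21 * 10 / 2 = 105.0 kN
V(x) = R_A - w * x = 105.0 - 21 * 9
= -84.0 kN

-84.0 kN


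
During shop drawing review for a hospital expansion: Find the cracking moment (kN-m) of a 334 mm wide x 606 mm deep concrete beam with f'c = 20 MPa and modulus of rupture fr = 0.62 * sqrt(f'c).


fr = 0.62 * sqrt(20) = 0.62 * 4.4721 = 2.7727 MPa
I = 334 * 606^3 / 12 = 6194169612.0 mm^4
y_t = 303.0 mm
M_cr = fr * I / y_t = 2.7727 * 6194169612.0 / 303.0 N-mm
= 56.6823 kN-m

56.6823 kN-m


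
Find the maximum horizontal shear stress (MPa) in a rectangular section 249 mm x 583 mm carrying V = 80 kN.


A = b * h = 249 * 583 = 145167 mm^2
V = 80 kN = 80000.0 N
tau_max = 1.5 * V / A = 1.5 * 80000.0 / 145167
= 0.8266 MPa

0.8266 MPa


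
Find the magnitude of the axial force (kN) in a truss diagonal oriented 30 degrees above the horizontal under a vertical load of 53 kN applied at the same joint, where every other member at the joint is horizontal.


At the joint, only the diagonal has a vertical component, so vertical equilibrium gives:
F * sin(30) = 53
F = 53 / sin(30)
= 53 / 0.5
= 106.0 kN

106.0 kN


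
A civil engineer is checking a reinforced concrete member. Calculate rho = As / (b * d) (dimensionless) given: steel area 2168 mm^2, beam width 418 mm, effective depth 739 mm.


rho = As / (b * d)
= 2168 / (418 * 739)
= 2168 / 308902
= 0.007018 (dimensionless)

0.007018 (dimensionless)


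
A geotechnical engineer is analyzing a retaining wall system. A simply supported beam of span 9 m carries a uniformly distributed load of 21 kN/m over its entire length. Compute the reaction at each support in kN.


Total load = w * L = 21 * 9 = 189 kN
By symmetry, each reaction R = total / 2 = 189 / 2 = 94.5 kN

94.5 kN


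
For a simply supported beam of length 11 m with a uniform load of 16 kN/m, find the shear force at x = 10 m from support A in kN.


R_A = w * L / 2 = 16 * 11 / 2 = 88.0 kN
V(x) = R_A - w * x = 88.0 - 16 * 10
= -72.0 kN

-72.0 kN


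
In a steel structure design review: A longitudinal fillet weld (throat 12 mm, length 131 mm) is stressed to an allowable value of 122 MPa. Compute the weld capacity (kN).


Strength = throat * length * allowable stress
= 12 * 131 * 122 N
= 191784 N
= 191.78 kN

191.78 kN


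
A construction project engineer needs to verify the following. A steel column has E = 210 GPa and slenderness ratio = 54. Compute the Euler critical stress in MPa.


sigma_cr = pi^2 * E / lambda^2
= 9.8696 * 210000.0 / 54^2
= 9.8696 * 210000.0 / 2916
= 710.774 MPa

710.774 MPa


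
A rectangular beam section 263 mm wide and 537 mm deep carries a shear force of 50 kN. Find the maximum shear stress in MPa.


A = b * h = 263 * 537 = 141231 mm^2
V = 50 kN = 50000.0 N
tau_max = 1.5 * V / A = 1.5 * 50000.0 / 141231
= 0.531 MPa

0.531 MPa


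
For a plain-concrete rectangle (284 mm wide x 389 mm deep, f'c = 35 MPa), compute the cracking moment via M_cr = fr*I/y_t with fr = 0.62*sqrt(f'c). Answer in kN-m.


fr = 0.62 * sqrt(35) = 0.62 * 5.9161 = 3.668 MPa
I = 284 * 389^3 / 12 = 1393111566.33 mm^4
y_t = 194.5 mm
M_cr = fr * I / y_t = 3.668 * 1393111566.33 / 194.5 N-mm
= 26.2719 kN-m

26.2719 kN-m


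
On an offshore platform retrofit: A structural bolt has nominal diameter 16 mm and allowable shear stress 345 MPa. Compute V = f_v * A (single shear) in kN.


A = pi * d^2 / 4 = pi * 16^2 / 4 = 201.0619 mm^2
V = f_v * A / 1000 = 345 * 201.0619 / 1000
= 69.3664 kN

69.3664 kN


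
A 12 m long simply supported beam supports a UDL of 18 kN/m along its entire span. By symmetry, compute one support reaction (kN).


Total load = w * L = 18 * 12 = 216 kN
By symmetry, each reaction R = total / 2 = 216 / 2 = 108.0 kN

108.0 kN


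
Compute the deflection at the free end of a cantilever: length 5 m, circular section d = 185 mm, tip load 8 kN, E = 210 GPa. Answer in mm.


I = pi * d^4 / 64 = pi * 185^4 / 64 = 57498539.35 mm^4
L = 5000.0 mm, P = 8000.0 N, E = 210000.0 MPa
delta = P * L^3 / (3 * E * I)
= 8000.0 * 5000.0^3 / (3 * 210000.0 * 57498539.35)
= 27.6059 mm

27.6059 mm
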